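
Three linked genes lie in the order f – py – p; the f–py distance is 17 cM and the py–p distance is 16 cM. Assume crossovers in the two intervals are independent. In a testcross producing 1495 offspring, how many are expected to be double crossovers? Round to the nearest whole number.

41

Map distances give recombination frequencies of 0.170 and 0.160 for the two intervals.
With no interference, expected double-crossover frequency = 0.170 × 0.160 = 0.02720.
Expected number = 0.02720 × 1495 = 40.66 ≈ 41.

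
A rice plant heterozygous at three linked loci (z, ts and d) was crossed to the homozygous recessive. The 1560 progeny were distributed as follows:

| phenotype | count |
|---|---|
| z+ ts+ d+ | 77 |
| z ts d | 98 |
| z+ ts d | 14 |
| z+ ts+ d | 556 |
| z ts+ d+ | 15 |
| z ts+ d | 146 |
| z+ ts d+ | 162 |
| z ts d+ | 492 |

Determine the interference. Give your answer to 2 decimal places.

0.34

The two most frequent reciprocal classes, z ts d+ and z+ ts+ d, are the parental types, so the F1 was z ts d+ / z+ ts+ d.
The two rarest classes, z ts+ d+ and z+ ts d, are the double crossovers. Comparing them with the parentals, only the ts allele has switched, so ts is the middle locus and the order is z – ts – d.
z–ts: (308 + 29)/1560 = 0.2160; ts–d: (175 + 29)/1560 = 0.1308.
Expected DCO frequency = 0.2160 × 0.1308 ≈ 0.02825; observed = 29/1560 ≈ 0.01859.
Coefficient of coincidence = 0.01859/0.02825 ≈ 0.66; interference = 1 − 0.66 = 0.34.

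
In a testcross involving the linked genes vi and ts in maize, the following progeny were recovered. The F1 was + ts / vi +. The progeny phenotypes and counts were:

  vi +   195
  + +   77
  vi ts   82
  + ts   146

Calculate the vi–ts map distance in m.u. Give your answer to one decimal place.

31.8 m.u.

The recombinant classes are + + and vi ts: 77 + 82 = 159.
Recombination frequency = 159/500 = 0.3180 ≈ 31.8%, i.e. 31.8 m.u.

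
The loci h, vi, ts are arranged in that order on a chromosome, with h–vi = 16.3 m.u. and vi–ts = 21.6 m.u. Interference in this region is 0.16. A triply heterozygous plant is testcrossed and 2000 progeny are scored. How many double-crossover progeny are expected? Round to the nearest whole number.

59

Map distances give recombination frequencies of 0.163 and 0.216 for the two intervals.
With interference 0.16 (so coincidence = 0.84), expected double-crossover frequency = 0.163 × 0.216 × 0.84 = 0.02957.
Expected number = 0.02957 × 2000 = 59.15 ≈ 59.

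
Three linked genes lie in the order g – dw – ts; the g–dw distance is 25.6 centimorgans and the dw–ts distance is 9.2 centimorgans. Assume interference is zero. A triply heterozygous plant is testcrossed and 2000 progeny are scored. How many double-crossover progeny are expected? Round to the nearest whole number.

47

Map distances give recombination frequencies of 0.256 and 0.092 for the two intervals.
With no interference, expected double-crossover frequency = 0.256 × 0.092 = 0.02355.
Expected number = 0.02355 × 2000 = 47.10 ≈ 47.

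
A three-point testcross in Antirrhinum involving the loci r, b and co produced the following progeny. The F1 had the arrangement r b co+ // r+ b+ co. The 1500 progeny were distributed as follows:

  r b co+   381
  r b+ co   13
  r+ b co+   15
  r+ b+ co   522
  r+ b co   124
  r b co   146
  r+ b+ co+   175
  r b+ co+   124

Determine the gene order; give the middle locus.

r

The two rarest classes, r+ b co+ and r b+ co, are the double crossovers. Comparing them with the parentals, only the r allele has switched, so r is the middle locus and the order is co – r – b.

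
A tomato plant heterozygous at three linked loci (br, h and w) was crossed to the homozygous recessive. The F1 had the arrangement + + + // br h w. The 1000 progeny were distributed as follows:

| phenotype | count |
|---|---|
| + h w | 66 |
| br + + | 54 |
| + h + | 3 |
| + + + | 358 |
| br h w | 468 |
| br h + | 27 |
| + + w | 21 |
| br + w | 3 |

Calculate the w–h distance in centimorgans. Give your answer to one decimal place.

The two rarest classes, + h + and br + w, are the double crossovers. Comparing them with the parentals, only the h allele has switched, so h is the middle locus and the order is br – h – w.
Crossovers in the h–w interval produce the single-crossover classes + + w and br h + (21 + 27 = 48) plus the double crossovers (6).
RF(h–w) = (48 + 6) / 1000 = 54/1000 = 0.0540 → 5.4 centimorgans.

5.4 centimorgans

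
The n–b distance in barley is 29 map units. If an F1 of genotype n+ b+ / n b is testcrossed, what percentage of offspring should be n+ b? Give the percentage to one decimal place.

14.5%

A map distance of 29 map units corresponds to a recombination frequency of 0.290.
The F1 is n+ b+ / n b, so n+ b is a recombinant gamete class with expected frequency r/2 = 0.290/2 = 0.1450.
That is 0.1450 = 14.5% of the progeny.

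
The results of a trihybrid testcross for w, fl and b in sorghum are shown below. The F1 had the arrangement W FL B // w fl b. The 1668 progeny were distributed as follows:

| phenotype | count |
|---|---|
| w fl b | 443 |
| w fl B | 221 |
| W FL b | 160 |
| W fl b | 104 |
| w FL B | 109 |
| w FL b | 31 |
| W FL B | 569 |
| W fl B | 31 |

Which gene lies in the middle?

fl

The two rarest classes, W fl B and w FL b, are the double crossovers. Comparing them with the parentals, only the fl allele has switched, so fl is the middle locus and the order is w – fl – b.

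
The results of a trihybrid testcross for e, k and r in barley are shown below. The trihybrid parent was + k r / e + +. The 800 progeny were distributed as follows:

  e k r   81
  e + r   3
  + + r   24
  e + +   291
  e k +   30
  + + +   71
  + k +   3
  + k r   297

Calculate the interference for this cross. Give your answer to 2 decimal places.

0.49

The two rarest classes, + k + and e + r, are the double crossovers. Comparing them with the parentals, only the r allele has switched, so r is the middle locus and the order is e – r – k.
e–r: (152 + 6)/800 = 0.1975; r–k: (54 + 6)/800 = 0.0750.
Expected DCO frequency = 0.1975 × 0.0750 ≈ 0.01481; observed = 6/800 ≈ 0.00750.
Coefficient of coincidence = 0.00750/0.01481 ≈ 0.51; interference = 1 − 0.51 = 0.49.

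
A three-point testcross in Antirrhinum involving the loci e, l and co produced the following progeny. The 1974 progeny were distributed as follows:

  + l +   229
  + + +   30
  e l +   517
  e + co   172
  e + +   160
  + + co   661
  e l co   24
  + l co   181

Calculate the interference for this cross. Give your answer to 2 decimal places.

0.41

The two most frequent reciprocal classes, + + co and e l +, are the parental types, so the F1 was + + co / e l +.
The two rarest classes, + + + and e l co, are the double crossovers. Comparing them with the parentals, only the co allele has switched, so co is the middle locus and the order is e – co – l.
e–co: (401 + 54)/1974 = 0.2305; co–l: (341 + 54)/1974 = 0.2001.
Expected DCO frequency = 0.2305 × 0.2001 ≈ 0.04612; observed = 54/1974 ≈ 0.02736.
Coefficient of coincidence = 0.02736/0.04612 ≈ 0.59; interference = 1 − 0.59 = 0.41.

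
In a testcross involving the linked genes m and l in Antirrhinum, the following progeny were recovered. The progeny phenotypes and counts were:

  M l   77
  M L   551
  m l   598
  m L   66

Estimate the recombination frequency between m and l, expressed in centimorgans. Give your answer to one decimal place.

The two most frequent classes, M L (551) and m l (598), are the parental types, so the F1 was M L / m l.
The recombinant classes are M l and m L: 77 + 66 = 143.
Recombination frequency = 143/1292 = 0.1107 ≈ 11.1%, i.e. 11.1 centimorgans.

11.1 centimorgans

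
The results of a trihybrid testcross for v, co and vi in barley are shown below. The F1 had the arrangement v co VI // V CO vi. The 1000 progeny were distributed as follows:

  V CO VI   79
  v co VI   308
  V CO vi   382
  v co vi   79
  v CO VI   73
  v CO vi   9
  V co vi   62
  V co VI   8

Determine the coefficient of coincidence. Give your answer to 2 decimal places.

The two rarest classes, V co VI and v CO vi, are the double crossovers. Comparing them with the parentals, only the v allele has switched, so v is the middle locus and the order is co – v – vi.
co–v: (135 + 17)/1000 = 0.1520; v–vi: (158 + 17)/1000 = 0.1750.
Expected DCO frequency = 0.1520 × 0.1750 ≈ 0.02660; observed = 17/1000 ≈ 0.01700.
Coefficient of coincidence = 0.01700/0.02660 ≈ 0.64.

0.64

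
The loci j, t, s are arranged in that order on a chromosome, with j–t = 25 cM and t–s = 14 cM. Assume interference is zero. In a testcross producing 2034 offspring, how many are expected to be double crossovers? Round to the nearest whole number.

71

Map distances give recombination frequencies of 0.250 and 0.140 for the two intervals.
With no interference, expected double-crossover frequency = 0.250 × 0.140 = 0.03500.
Expected number = 0.03500 × 2034 = 71.19 ≈ 71.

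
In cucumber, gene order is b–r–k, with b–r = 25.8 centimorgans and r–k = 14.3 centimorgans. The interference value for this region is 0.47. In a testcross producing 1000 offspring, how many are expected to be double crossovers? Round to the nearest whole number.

Map distances give recombination frequencies of 0.258 and 0.143 for the two intervals.
With interference 0.47 (so coincidence = 0.53), expected double-crossover frequency = 0.258 × 0.143 × 0.53 = 0.01955.
Expected number = 0.01955 × 1000 = 19.55 ≈ 20.

20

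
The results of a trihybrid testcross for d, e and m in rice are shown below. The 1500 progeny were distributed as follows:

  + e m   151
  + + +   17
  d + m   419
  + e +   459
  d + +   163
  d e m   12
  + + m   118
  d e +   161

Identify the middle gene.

The two most frequent reciprocal classes, + e + and d + m, are the parental types, so the F1 was + e + / d + m.
The two rarest classes, + + + and d e m, are the double crossovers. Comparing them with the parentals, only the e allele has switched, so e is the middle locus and the order is d – e – m.

e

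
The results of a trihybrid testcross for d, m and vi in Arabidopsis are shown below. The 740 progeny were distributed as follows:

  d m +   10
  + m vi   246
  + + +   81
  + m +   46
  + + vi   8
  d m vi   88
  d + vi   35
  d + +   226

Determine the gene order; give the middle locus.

The two most frequent reciprocal classes, d + + and + m vi, are the parental types, so the F1 was d + + / + m vi.
The two rarest classes, d m + and + + vi, are the double crossovers. Comparing them with the parentals, only the m allele has switched, so m is the middle locus and the order is d – m – vi.

m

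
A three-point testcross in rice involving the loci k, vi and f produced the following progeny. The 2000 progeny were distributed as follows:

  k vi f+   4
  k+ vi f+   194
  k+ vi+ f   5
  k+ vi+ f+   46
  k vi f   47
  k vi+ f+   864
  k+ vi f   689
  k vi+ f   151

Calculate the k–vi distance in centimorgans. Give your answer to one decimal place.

5.1 centimorgans

The two most frequent reciprocal classes, k+ vi f and k vi+ f+, are the parental types, so the F1 was k+ vi f / k vi+ f+.
The two rarest classes, k+ vi+ f and k vi f+, are the double crossovers. Comparing them with the parentals, only the vi allele has switched, so vi is the middle locus and the order is f – vi – k.
Crossovers in the vi–k interval produce the single-crossover classes k vi f and k+ vi+ f+ (47 + 46 = 93) plus the double crossovers (9).
RF(vi–k) = (93 + 9) / 2000 = 102/2000 = 0.0510 → 5.1 centimorgans.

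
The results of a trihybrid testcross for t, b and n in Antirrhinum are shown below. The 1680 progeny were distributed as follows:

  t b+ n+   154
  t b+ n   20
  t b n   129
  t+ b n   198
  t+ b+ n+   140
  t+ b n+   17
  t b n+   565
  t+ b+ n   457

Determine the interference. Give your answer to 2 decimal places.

0.48

The two most frequent reciprocal classes, t b n+ and t+ b+ n, are the parental types, so the F1 was t b n+ / t+ b+ n.
The two rarest classes, t+ b n+ and t b+ n, are the double crossovers. Comparing them with the parentals, only the t allele has switched, so t is the middle locus and the order is n – t – b.
n–t: (269 + 37)/1680 = 0.1821; t–b: (352 + 37)/1680 = 0.2315.
Expected DCO frequency = 0.1821 × 0.2315 ≈ 0.04216; observed = 37/1680 ≈ 0.02202.
Coefficient of coincidence = 0.02202/0.04216 ≈ 0.52; interference = 1 − 0.52 = 0.48.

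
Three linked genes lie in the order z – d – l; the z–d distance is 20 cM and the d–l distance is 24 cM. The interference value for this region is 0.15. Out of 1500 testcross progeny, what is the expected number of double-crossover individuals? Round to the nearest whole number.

Map distances give recombination frequencies of 0.200 and 0.240 for the two intervals.
With interference 0.15 (so coincidence = 0.85), expected double-crossover frequency = 0.200 × 0.240 × 0.85 = 0.04080.
Expected number = 0.04080 × 1500 = 61.20 ≈ 61.

61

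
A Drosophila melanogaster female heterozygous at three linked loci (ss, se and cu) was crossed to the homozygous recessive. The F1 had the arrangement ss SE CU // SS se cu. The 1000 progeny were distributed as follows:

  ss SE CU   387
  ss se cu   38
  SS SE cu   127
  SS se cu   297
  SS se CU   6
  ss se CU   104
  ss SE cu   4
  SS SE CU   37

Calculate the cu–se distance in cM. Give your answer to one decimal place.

24.1 cM

The two rarest classes, ss SE cu and SS se CU, are the double crossovers. Comparing them with the parentals, only the cu allele has switched, so cu is the middle locus and the order is ss – cu – se.
Crossovers in the cu–se interval produce the single-crossover classes ss se CU and SS SE cu (104 + 127 = 231) plus the double crossovers (10).
RF(cu–se) = (231 + 10) / 1000 = 241/1000 = 0.2410 → 24.1 cM.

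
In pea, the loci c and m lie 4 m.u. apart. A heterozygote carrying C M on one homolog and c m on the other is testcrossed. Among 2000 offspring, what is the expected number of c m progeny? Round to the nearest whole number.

960

A map distance of 4 m.u. corresponds to a recombination frequency of 0.040.
The F1 is C M / c m, so c m is a parental gamete class with expected frequency (1 − r)/2 = 0.960/2 = 0.4800.
Expected number = 0.4800 × 2000 = 960.00 ≈ 960.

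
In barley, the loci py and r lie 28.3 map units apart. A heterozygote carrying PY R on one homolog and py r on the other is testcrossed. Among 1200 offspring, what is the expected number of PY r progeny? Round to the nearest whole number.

A map distance of 28.3 map units corresponds to a recombination frequency of 0.283.
The F1 is PY R / py r, so PY r is a recombinant gamete class with expected frequency r/2 = 0.283/2 = 0.1415.
Expected number = 0.1415 × 1200 = 169.80 ≈ 170.

170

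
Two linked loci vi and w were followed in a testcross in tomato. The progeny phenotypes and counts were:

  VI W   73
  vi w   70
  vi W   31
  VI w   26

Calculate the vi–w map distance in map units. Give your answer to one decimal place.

28.5 map units

The two most frequent classes, VI W (73) and vi w (70), are the parental types, so the F1 was VI W / vi w.
The recombinant classes are VI w and vi W: 26 + 31 = 57.
Recombination frequency = 57/200 = 0.2850 ≈ 28.5%, i.e. 28.5 map units.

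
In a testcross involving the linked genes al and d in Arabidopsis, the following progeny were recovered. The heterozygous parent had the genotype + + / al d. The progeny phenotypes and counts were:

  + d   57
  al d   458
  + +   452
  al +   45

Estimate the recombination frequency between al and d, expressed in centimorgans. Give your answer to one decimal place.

The recombinant classes are + d and al +: 57 + 45 = 102.
Recombination frequency = 102/1012 = 0.1008 ≈ 10.1%, i.e. 10.1 centimorgans.

10.1 centimorgans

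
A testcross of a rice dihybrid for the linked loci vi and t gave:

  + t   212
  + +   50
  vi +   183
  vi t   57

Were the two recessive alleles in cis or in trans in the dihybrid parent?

The two most frequent classes are + t (212) and vi + (183); these are the parental (non-recombinant) types.
So the F1 carried + t on one chromosome and vi + on the other — the recessive alleles are on opposite chromosomes (trans / repulsion).

trans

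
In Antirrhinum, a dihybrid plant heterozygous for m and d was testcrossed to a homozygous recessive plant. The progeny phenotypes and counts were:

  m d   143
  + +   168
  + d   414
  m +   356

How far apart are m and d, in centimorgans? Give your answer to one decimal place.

The two most frequent classes, + d (414) and m + (356), are the parental types, so the F1 was + d / m +.
The recombinant classes are + + and m d: 168 + 143 = 311.
Recombination frequency = 311/1081 = 0.2877 ≈ 28.8%, i.e. 28.8 centimorgans.

28.8 centimorgans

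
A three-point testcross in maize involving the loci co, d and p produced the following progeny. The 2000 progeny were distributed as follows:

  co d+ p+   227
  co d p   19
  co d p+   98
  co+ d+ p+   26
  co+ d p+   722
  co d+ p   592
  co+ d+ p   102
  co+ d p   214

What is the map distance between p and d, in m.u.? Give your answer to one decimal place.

24.3 m.u.

The two most frequent reciprocal classes, co d+ p and co+ d p+, are the parental types, so the F1 was co d+ p / co+ d p+.
The two rarest classes, co d p and co+ d+ p+, are the double crossovers. Comparing them with the parentals, only the d allele has switched, so d is the middle locus and the order is p – d – co.
Crossovers in the p–d interval produce the single-crossover classes co d+ p+ and co+ d p (227 + 214 = 441) plus the double crossovers (45).
RF(p–d) = (441 + 45) / 2000 = 486/2000 = 0.2430 → 24.3 m.u.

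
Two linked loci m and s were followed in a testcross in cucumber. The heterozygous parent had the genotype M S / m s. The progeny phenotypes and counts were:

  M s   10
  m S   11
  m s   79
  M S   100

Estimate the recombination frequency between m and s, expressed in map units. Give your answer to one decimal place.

The recombinant classes are M s and m S: 10 + 11 = 21.
Recombination frequency = 21/200 = 0.1050 ≈ 10.5%, i.e. 10.5 map units.

10.5 map units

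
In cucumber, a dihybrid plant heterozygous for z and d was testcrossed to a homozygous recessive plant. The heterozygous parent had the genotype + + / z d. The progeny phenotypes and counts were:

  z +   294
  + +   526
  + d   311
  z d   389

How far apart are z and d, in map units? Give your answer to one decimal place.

The recombinant classes are + d and z +: 311 + 294 = 605.
Recombination frequency = 605/1520 = 0.3980 ≈ 39.8%, i.e. 39.8 map units.

39.8 map units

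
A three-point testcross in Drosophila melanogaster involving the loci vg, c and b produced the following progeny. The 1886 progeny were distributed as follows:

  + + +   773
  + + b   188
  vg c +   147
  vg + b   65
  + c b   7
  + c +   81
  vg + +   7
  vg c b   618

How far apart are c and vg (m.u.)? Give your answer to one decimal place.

8.5 m.u.

The two most frequent reciprocal classes, + + + and vg c b, are the parental types, so the F1 was + + + / vg c b.
The two rarest classes, vg + + and + c b, are the double crossovers. Comparing them with the parentals, only the vg allele has switched, so vg is the middle locus and the order is c – vg – b.
Crossovers in the c–vg interval produce the single-crossover classes + c + and vg + b (81 + 65 = 146) plus the double crossovers (14).
RF(c–vg) = (146 + 14) / 1886 = 160/1886 = 0.0848 → 8.5 m.u.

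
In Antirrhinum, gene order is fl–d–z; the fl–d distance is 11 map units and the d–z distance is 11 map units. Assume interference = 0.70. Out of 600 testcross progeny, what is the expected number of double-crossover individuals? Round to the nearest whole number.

Map distances give recombination frequencies of 0.110 and 0.110 for the two intervals.
With interference 0.70 (so coincidence = 0.30), expected double-crossover frequency = 0.110 × 0.110 × 0.30 = 0.00363.
Expected number = 0.00363 × 600 = 2.18 ≈ 2.

2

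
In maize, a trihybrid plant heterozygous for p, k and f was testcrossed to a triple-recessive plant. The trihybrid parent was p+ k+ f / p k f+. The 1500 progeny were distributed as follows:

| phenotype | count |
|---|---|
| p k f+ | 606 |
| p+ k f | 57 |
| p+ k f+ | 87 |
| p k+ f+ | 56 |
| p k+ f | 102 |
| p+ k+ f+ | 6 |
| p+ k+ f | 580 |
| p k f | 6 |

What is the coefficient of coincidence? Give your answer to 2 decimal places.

0.72

The two rarest classes, p+ k+ f+ and p k f, are the double crossovers. Comparing them with the parentals, only the f allele has switched, so f is the middle locus and the order is k – f – p.
k–f: (113 + 12)/1500 = 0.0833; f–p: (189 + 12)/1500 = 0.1340.
Expected DCO frequency = 0.0833 × 0.1340 ≈ 0.01116; observed = 12/1500 ≈ 0.00800.
Coefficient of coincidence = 0.00800/0.01116 ≈ 0.72.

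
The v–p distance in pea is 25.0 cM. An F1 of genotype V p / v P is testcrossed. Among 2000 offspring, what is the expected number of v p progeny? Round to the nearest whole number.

A map distance of 25.0 cM corresponds to a recombination frequency of 0.250.
The F1 is V p / v P, so v p is a recombinant gamete class with expected frequency r/2 = 0.250/2 = 0.1250.
Expected number = 0.1250 × 2000 = 250.00 ≈ 250.

250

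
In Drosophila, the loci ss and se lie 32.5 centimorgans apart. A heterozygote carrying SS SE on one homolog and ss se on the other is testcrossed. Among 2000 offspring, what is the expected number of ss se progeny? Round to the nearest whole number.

A map distance of 32.5 centimorgans corresponds to a recombination frequency of 0.325.
The F1 is SS SE / ss se, so ss se is a parental gamete class with expected frequency (1 − r)/2 = 0.675/2 = 0.3375.
Expected number = 0.3375 × 2000 = 675.00 ≈ 675.

675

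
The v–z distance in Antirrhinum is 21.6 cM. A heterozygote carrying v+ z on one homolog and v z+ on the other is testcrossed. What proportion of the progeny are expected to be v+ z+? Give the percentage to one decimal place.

A map distance of 21.6 cM corresponds to a recombination frequency of 0.216.
The F1 is v+ z / v z+, so v+ z+ is a recombinant gamete class with expected frequency r/2 = 0.216/2 = 0.1080.
That is 0.1080 = 10.8% of the progeny.

10.8%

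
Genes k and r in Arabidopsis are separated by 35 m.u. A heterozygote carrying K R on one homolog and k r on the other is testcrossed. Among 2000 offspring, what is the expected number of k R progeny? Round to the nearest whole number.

350

A map distance of 35 m.u. corresponds to a recombination frequency of 0.350.
The F1 is K R / k r, so k R is a recombinant gamete class with expected frequency r/2 = 0.350/2 = 0.1750.
Expected number = 0.1750 × 2000 = 350.00 ≈ 350.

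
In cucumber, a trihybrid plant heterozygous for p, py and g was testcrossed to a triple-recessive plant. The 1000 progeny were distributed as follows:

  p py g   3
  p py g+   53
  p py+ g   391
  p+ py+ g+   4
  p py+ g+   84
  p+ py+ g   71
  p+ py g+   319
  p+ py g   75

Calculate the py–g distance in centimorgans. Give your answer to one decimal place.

The two most frequent reciprocal classes, p+ py g+ and p py+ g, are the parental types, so the F1 was p+ py g+ / p py+ g.
The two rarest classes, p+ py+ g+ and p py g, are the double crossovers. Comparing them with the parentals, only the py allele has switched, so py is the middle locus and the order is p – py – g.
Crossovers in the py–g interval produce the single-crossover classes p+ py g and p py+ g+ (75 + 84 = 159) plus the double crossovers (7).
RF(py–g) = (159 + 7) / 1000 = 166/1000 = 0.1660 → 16.6 centimorgans.

16.6 centimorgans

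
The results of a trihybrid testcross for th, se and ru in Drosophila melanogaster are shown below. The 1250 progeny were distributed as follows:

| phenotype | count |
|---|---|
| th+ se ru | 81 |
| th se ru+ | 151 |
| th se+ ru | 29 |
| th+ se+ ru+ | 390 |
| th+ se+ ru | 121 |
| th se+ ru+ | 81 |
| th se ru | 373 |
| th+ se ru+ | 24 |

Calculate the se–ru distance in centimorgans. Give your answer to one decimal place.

The two most frequent reciprocal classes, th+ se+ ru+ and th se ru, are the parental types, so the F1 was th+ se+ ru+ / th se ru.
The two rarest classes, th+ se ru+ and th se+ ru, are the double crossovers. Comparing them with the parentals, only the se allele has switched, so se is the middle locus and the order is th – se – ru.
Crossovers in the se–ru interval produce the single-crossover classes th+ se+ ru and th se ru+ (121 + 151 = 272) plus the double crossovers (53).
RF(se–ru) = (272 + 53) / 1250 = 325/1250 = 0.2600 → 26.0 centimorgans.

26.0 centimorgans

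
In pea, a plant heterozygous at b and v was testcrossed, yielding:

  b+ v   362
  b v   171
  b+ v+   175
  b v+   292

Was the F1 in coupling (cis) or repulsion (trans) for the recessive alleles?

trans

The two most frequent classes are b+ v (362) and b v+ (292); these are the parental (non-recombinant) types.
So the F1 carried b+ v on one chromosome and b v+ on the other — the recessive alleles are on opposite chromosomes (trans / repulsion).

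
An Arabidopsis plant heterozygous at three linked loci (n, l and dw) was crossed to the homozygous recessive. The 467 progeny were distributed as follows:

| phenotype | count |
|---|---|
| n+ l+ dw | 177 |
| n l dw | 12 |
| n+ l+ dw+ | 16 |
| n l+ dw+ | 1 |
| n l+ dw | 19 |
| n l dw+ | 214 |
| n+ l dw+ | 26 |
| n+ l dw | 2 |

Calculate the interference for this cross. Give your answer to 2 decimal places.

The two most frequent reciprocal classes, n+ l+ dw and n l dw+, are the parental types, so the F1 was n+ l+ dw / n l dw+.
The two rarest classes, n+ l dw and n l+ dw+, are the double crossovers. Comparing them with the parentals, only the l allele has switched, so l is the middle locus and the order is dw – l – n.
dw–l: (28 + 3)/467 = 0.0664; l–n: (45 + 3)/467 = 0.1028.
Expected DCO frequency = 0.0664 × 0.1028 ≈ 0.00683; observed = 3/467 ≈ 0.00642.
Coefficient of coincidence = 0.00642/0.00683 ≈ 0.94; interference = 1 − 0.94 = 0.06.

0.06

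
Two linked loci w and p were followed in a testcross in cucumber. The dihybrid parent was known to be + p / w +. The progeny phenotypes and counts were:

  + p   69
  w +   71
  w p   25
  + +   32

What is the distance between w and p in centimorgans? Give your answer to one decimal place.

The recombinant classes are + + and w p: 32 + 25 = 57.
Recombination frequency = 57/197 = 0.2893 ≈ 28.9%, i.e. 28.9 centimorgans.

28.9 centimorgans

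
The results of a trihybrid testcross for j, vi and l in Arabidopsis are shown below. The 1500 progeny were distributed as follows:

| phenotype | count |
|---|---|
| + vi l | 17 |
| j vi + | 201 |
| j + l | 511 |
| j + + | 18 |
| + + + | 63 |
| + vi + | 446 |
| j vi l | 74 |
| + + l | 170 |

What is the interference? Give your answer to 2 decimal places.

The two most frequent reciprocal classes, + vi + and j + l, are the parental types, so the F1 was + vi + / j + l.
The two rarest classes, + vi l and j + +, are the double crossovers. Comparing them with the parentals, only the l allele has switched, so l is the middle locus and the order is j – l – vi.
j–l: (371 + 35)/1500 = 0.2707; l–vi: (137 + 35)/1500 = 0.1147.
Expected DCO frequency = 0.2707 × 0.1147 ≈ 0.03105; observed = 35/1500 ≈ 0.02333.
Coefficient of coincidence = 0.02333/0.03105 ≈ 0.75; interference = 1 − 0.75 = 0.25.

0.25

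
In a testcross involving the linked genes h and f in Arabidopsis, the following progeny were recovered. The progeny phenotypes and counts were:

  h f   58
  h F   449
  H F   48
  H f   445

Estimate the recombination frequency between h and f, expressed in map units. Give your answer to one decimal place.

The two most frequent classes, H f (445) and h F (449), are the parental types, so the F1 was H f / h F.
The recombinant classes are H F and h f: 48 + 58 = 106.
Recombination frequency = 106/1000 = 0.1060 ≈ 10.6%, i.e. 10.6 map units.

10.6 map units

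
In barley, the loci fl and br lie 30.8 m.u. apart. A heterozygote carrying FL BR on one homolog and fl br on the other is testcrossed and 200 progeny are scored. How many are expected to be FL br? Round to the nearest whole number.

31

A map distance of 30.8 m.u. corresponds to a recombination frequency of 0.308.
The F1 is FL BR / fl br, so FL br is a recombinant gamete class with expected frequency r/2 = 0.308/2 = 0.1540.
Expected number = 0.1540 × 200 = 30.80 ≈ 31.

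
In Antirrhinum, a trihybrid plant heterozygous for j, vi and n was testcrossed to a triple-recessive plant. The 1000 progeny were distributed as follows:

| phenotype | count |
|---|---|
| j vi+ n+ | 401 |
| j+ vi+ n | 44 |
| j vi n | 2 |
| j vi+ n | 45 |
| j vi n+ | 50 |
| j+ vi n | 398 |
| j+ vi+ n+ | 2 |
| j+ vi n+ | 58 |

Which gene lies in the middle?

The two most frequent reciprocal classes, j+ vi n and j vi+ n+, are the parental types, so the F1 was j+ vi n / j vi+ n+.
The two rarest classes, j vi n and j+ vi+ n+, are the double crossovers. Comparing them with the parentals, only the j allele has switched, so j is the middle locus and the order is n – j – vi.

j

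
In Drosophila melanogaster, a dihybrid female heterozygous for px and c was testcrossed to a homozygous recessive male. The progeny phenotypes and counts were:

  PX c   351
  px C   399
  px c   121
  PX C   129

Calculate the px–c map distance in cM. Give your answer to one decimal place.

25.0 cM

The two most frequent classes, PX c (351) and px C (399), are the parental types, so the F1 was PX c / px C.
The recombinant classes are PX C and px c: 129 + 121 = 250.
Recombination frequency = 250/1000 = 0.2500 ≈ 25.0%, i.e. 25.0 cM.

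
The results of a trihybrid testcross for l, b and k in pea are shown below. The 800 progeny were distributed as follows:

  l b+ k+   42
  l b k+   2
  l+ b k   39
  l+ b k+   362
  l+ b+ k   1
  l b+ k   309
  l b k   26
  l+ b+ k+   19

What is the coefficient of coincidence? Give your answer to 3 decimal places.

0.595

The two most frequent reciprocal classes, l b+ k and l+ b k+, are the parental types, so the F1 was l b+ k / l+ b k+.
The two rarest classes, l+ b+ k and l b k+, are the double crossovers. Comparing them with the parentals, only the l allele has switched, so l is the middle locus and the order is k – l – b.
k–l: (81 + 3)/800 = 0.1050; l–b: (45 + 3)/800 = 0.0600.
Expected DCO frequency = 0.1050 × 0.0600 ≈ 0.00630; observed = 3/800 ≈ 0.00375.
Coefficient of coincidence = 0.00375/0.00630 ≈ 0.595.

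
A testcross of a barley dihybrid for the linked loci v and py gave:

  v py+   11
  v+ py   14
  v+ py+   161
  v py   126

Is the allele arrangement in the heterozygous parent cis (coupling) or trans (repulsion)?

The two most frequent classes are v+ py+ (161) and v py (126); these are the parental (non-recombinant) types.
So the F1 carried v+ py+ on one chromosome and v py on the other — the recessive alleles are on the same chromosome (cis / coupling).

cis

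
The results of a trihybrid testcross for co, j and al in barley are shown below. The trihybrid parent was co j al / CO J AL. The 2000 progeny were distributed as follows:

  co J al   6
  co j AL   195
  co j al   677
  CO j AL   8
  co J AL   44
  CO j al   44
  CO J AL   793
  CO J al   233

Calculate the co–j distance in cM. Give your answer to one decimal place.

The two rarest classes, co J al and CO j AL, are the double crossovers. Comparing them with the parentals, only the j allele has switched, so j is the middle locus and the order is al – j – co.
Crossovers in the j–co interval produce the single-crossover classes CO j al and co J AL (44 + 44 = 88) plus the double crossovers (14).
RF(j–co) = (88 + 14) / 2000 = 102/2000 = 0.0510 → 5.1 cM.

5.1 cM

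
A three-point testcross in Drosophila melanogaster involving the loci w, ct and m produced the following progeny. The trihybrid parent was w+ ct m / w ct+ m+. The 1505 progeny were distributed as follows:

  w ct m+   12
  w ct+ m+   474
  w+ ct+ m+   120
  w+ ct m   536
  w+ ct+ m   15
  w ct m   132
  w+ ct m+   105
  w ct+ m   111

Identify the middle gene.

The two rarest classes, w+ ct+ m and w ct m+, are the double crossovers. Comparing them with the parentals, only the ct allele has switched, so ct is the middle locus and the order is m – ct – w.

ct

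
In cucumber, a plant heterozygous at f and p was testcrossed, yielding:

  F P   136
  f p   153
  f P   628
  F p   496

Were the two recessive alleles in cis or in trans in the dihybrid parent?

trans

The two most frequent classes are F p (496) and f P (628); these are the parental (non-recombinant) types.
So the F1 carried F p on one chromosome and f P on the other — the recessive alleles are on opposite chromosomes (trans / repulsion).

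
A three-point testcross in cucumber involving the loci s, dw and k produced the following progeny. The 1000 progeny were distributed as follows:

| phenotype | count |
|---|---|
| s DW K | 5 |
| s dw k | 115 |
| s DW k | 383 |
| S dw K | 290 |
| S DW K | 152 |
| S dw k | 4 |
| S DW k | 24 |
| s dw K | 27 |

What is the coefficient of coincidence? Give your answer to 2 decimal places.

The two most frequent reciprocal classes, S dw K and s DW k, are the parental types, so the F1 was S dw K / s DW k.
The two rarest classes, S dw k and s DW K, are the double crossovers. Comparing them with the parentals, only the k allele has switched, so k is the middle locus and the order is dw – k – s.
dw–k: (267 + 9)/1000 = 0.2760; k–s: (51 + 9)/1000 = 0.0600.
Expected DCO frequency = 0.2760 × 0.0600 ≈ 0.01656; observed = 9/1000 ≈ 0.00900.
Coefficient of coincidence = 0.00900/0.01656 ≈ 0.54.

0.54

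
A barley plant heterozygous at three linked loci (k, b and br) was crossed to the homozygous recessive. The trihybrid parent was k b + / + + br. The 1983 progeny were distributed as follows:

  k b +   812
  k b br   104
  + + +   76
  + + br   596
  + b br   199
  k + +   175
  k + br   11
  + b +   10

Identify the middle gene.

k

The two rarest classes, + b + and k + br, are the double crossovers. Comparing them with the parentals, only the k allele has switched, so k is the middle locus and the order is b – k – br.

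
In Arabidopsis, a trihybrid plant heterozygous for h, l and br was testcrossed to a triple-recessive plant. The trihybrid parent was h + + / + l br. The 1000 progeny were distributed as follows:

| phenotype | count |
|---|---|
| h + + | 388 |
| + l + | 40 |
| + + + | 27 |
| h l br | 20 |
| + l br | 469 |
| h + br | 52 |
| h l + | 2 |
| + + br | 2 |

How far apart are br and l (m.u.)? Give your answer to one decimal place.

The two rarest classes, h l + and + + br, are the double crossovers. Comparing them with the parentals, only the l allele has switched, so l is the middle locus and the order is br – l – h.
Crossovers in the br–l interval produce the single-crossover classes h + br and + l + (52 + 40 = 92) plus the double crossovers (4).
RF(br–l) = (92 + 4) / 1000 = 96/1000 = 0.0960 → 9.6 m.u.

9.6 m.u.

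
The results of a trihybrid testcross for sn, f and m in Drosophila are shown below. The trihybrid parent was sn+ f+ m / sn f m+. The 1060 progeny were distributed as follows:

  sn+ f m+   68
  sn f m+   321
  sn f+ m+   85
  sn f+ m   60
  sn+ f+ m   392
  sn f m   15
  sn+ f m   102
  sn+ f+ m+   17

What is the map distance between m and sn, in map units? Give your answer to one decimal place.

The two rarest classes, sn+ f+ m+ and sn f m, are the double crossovers. Comparing them with the parentals, only the m allele has switched, so m is the middle locus and the order is sn – m – f.
Crossovers in the sn–m interval produce the single-crossover classes sn f+ m and sn+ f m+ (60 + 68 = 128) plus the double crossovers (32).
RF(sn–m) = (128 + 32) / 1060 = 160/1060 = 0.1509 → 15.1 map units.

15.1 map units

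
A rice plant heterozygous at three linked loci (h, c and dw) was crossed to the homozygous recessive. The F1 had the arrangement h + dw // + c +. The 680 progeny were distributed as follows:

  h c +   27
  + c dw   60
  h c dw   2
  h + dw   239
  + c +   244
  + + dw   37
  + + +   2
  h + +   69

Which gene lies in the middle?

The two rarest classes, h c dw and + + +, are the double crossovers. Comparing them with the parentals, only the c allele has switched, so c is the middle locus and the order is h – c – dw.

c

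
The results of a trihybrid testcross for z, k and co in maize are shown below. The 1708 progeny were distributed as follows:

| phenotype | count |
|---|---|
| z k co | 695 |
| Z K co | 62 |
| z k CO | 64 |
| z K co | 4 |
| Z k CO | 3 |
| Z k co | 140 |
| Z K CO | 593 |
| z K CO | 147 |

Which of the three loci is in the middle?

The two most frequent reciprocal classes, z k co and Z K CO, are the parental types, so the F1 was z k co / Z K CO.
The two rarest classes, z K co and Z k CO, are the double crossovers. Comparing them with the parentals, only the k allele has switched, so k is the middle locus and the order is co – k – z.

k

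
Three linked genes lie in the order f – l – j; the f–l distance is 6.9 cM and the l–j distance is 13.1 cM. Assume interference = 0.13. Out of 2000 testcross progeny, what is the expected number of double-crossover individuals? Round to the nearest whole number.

Map distances give recombination frequencies of 0.069 and 0.131 for the two intervals.
With interference 0.13 (so coincidence = 0.87), expected double-crossover frequency = 0.069 × 0.131 × 0.87 = 0.00786.
Expected number = 0.00786 × 2000 = 15.73 ≈ 16.

16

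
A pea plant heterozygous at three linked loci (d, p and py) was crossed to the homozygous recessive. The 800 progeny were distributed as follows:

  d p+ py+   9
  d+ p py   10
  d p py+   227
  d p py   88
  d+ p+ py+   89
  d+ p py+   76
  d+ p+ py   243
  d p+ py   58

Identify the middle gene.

The two most frequent reciprocal classes, d+ p+ py and d p py+, are the parental types, so the F1 was d+ p+ py / d p py+.
The two rarest classes, d+ p py and d p+ py+, are the double crossovers. Comparing them with the parentals, only the p allele has switched, so p is the middle locus and the order is d – p – py.

p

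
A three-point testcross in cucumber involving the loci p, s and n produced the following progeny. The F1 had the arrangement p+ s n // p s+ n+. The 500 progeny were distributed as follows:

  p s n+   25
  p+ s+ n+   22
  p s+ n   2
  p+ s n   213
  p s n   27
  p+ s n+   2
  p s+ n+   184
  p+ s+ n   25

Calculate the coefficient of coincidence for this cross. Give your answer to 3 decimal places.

0.699

The two rarest classes, p+ s n+ and p s+ n, are the double crossovers. Comparing them with the parentals, only the n allele has switched, so n is the middle locus and the order is s – n – p.
s–n: (50 + 4)/500 = 0.1080; n–p: (49 + 4)/500 = 0.1060.
Expected DCO frequency = 0.1080 × 0.1060 ≈ 0.01145; observed = 4/500 ≈ 0.00800.
Coefficient of coincidence = 0.00800/0.01145 ≈ 0.699.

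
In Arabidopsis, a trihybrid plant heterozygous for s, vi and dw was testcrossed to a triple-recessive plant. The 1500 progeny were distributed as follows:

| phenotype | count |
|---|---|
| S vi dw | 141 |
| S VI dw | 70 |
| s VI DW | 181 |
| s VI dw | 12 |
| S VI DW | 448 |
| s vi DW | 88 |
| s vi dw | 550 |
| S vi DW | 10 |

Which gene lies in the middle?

vi

The two most frequent reciprocal classes, S VI DW and s vi dw, are the parental types, so the F1 was S VI DW / s vi dw.
The two rarest classes, S vi DW and s VI dw, are the double crossovers. Comparing them with the parentals, only the vi allele has switched, so vi is the middle locus and the order is s – vi – dw.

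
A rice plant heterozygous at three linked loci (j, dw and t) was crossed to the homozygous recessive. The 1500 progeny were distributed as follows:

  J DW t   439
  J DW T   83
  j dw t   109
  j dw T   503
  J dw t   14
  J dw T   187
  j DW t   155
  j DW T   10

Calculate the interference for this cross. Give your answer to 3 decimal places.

The two most frequent reciprocal classes, J DW t and j dw T, are the parental types, so the F1 was J DW t / j dw T.
The two rarest classes, J dw t and j DW T, are the double crossovers. Comparing them with the parentals, only the dw allele has switched, so dw is the middle locus and the order is j – dw – t.
j–dw: (342 + 24)/1500 = 0.2440; dw–t: (192 + 24)/1500 = 0.1440.
Expected DCO frequency = 0.2440 × 0.1440 ≈ 0.03514; observed = 24/1500 ≈ 0.01600.
Coefficient of coincidence = 0.01600/0.03514 ≈ 0.455; interference = 1 − 0.455 = 0.545.

0.545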